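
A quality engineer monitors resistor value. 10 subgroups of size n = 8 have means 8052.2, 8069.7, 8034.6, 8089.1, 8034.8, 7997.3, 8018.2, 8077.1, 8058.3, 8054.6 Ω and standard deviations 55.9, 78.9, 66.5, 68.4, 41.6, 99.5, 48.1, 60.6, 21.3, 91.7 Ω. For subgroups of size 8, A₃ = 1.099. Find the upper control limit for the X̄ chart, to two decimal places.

8118.10

X̄̄ = (8052.2 + 8069.7 + 8034.6 + 8089.1 + 8034.8 + 7997.3 + 8018.2 + 8077.1 + 8058.3 + 8054.6) / 10 = 8048.5900
s̄ = (55.9 + 78.9 + 66.5 + 68.4 + 41.6 + 99.5 + 48.1 + 60.6 + 21.3 + 91.7) / 10 = 63.2500
UCL = X̄̄ + A₃·s̄ = 8048.5900 + 1.099 × 63.2500 = 8118.1017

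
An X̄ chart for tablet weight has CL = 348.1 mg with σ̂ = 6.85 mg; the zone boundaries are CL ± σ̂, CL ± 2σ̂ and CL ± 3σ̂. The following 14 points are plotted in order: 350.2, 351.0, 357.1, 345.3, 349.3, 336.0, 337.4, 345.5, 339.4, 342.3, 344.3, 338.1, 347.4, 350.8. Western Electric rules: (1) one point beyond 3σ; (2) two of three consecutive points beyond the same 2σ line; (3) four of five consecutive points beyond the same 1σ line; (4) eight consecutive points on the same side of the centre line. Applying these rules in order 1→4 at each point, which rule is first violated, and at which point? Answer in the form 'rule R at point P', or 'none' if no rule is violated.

Zone of each point (C = within 1σ̂, B = 1σ̂–2σ̂, A = 2σ̂–3σ̂, * = beyond 3σ̂; sign = side of CL): 1:+C, 2:+C, 3:+B, 4:-C, 5:+C, 6:-B, 7:-B, 8:-C, 9:-B, 10:-C, 11:-C, 12:-B, 13:-C, 14:+C
Rule 4 (eight consecutive points on the same side of the centre line) is satisfied at point 13.

rule 4 at point 13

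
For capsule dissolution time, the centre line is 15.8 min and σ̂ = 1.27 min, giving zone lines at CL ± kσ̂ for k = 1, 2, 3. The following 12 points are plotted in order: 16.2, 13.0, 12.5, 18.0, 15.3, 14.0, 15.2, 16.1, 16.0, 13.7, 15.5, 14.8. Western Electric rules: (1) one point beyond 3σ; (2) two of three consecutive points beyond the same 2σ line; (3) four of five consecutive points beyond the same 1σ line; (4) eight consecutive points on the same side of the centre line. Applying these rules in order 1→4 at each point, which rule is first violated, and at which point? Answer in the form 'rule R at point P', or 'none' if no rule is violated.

Zone of each point (C = within 1σ̂, B = 1σ̂–2σ̂, A = 2σ̂–3σ̂, * = beyond 3σ̂; sign = side of CL): 1:+C, 2:-A, 3:-A, 4:+B, 5:-C, 6:-B, 7:-C, 8:+C, 9:+C, 10:-B, 11:-C, 12:-C
Rule 2 (two of three consecutive points beyond the same 2σ limit) is satisfied at point 3.

rule 2 at point 3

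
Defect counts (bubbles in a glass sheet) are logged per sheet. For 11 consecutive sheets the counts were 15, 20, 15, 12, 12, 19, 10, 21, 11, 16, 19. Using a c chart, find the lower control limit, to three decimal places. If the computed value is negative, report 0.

3.661

c̄ = (15 + 20 + 15 + 12 + 12 + 19 + 10 + 21 + 11 + 16 + 19) / 11 = 170 / 11 = 15.4545
LCL = c̄ − 3√c̄ = 15.4545 − 3 × 3.9312 = 3.6609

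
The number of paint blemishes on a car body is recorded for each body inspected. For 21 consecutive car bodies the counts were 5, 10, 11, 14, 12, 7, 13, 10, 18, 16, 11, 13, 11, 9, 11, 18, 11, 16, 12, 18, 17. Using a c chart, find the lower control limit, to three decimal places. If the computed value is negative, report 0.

c̄ = (5 + 10 + 11 + 14 + 12 + 7 + 13 + 10 + 18 + 16 + 11 + 13 + 11 + 9 + 11 + 18 + 11 + 16 + 12 + 18 + 17) / 21 = 263 / 21 = 12.5238
LCL = c̄ − 3√c̄ = 12.5238 − 3 × 3.5389 = 1.9071

1.907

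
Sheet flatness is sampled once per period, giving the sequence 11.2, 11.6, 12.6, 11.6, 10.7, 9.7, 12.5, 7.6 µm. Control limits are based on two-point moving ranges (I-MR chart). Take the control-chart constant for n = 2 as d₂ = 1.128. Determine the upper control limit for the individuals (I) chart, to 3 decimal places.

15.497

X̄ = (11.2 + 11.6 + 12.6 + 11.6 + 10.7 + 9.7 + 12.5 + 7.6) / 8 = 10.9375
Moving ranges: 0.4, 1.0, 1.0, 0.9, 1.0, 2.8, 4.9; M̄R̄ = 12.0000 / 7 = 1.7143
UCL = X̄ + 3·M̄R̄/d₂ = 10.9375 + 3 × 1.7143 / 1.128 = 15.4968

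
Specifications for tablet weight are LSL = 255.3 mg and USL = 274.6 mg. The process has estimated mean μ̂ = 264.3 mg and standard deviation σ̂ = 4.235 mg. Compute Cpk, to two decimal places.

0.71

Cpu = (USL − μ̂) / (3σ̂) = (274.6 − 264.3) / (3 × 4.235) = 0.8107; Cpl = (μ̂ − LSL) / (3σ̂) = (264.3 − 255.3) / (3 × 4.235) = 0.7084; Cpk = min(Cpu, Cpl) = 0.7084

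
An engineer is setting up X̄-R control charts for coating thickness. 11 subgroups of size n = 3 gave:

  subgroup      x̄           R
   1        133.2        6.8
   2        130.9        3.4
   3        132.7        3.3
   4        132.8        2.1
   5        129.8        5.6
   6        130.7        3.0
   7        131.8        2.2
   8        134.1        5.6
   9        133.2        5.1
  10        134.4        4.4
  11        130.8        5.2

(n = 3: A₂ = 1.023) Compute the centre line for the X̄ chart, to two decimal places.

X̄̄ = (133.2 + 130.9 + 132.7 + 132.8 + 129.8 + 130.7 + 131.8 + 134.1 + 133.2 + 134.4 + 130.8) / 11 = 1454.4000 / 11 = 132.2182
CL = X̄̄ = 132.2182

132.22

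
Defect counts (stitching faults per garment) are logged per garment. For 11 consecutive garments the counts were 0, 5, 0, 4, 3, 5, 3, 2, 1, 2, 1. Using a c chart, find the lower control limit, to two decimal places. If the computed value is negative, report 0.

0.00

c̄ = (0 + 5 + 0 + 4 + 3 + 5 + 3 + 2 + 1 + 2 + 1) / 11 = 26 / 11 = 2.3636
LCL = c̄ − 3√c̄ = 2.3636 − 3 × 1.5374 = -2.2486 → 0 (cannot be negative)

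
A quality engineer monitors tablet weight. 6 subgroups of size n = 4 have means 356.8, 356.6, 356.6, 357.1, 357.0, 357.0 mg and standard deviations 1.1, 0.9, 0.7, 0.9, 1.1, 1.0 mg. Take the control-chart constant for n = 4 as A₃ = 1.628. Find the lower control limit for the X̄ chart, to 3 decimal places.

355.303

X̄̄ = (356.8 + 356.6 + 356.6 + 357.1 + 357.0 + 357.0) / 6 = 356.8500
s̄ = (1.1 + 0.9 + 0.7 + 0.9 + 1.1 + 1.0) / 6 = 0.9500
LCL = X̄̄ − A₃·s̄ = 356.8500 − 1.628 × 0.9500 = 355.3034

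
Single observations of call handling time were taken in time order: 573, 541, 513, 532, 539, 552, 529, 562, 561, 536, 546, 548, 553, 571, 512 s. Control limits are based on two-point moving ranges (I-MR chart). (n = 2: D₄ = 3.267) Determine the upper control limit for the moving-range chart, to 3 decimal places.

64.173

Moving ranges: 32, 28, 19, 7, 13, 23, 33, 1, 25, 10, 2, 5, 18, 59; M̄R̄ = 275.0000 / 14 = 19.6429
UCL_MR = D₄·M̄R̄ = 3.267 × 19.6429 = 64.1732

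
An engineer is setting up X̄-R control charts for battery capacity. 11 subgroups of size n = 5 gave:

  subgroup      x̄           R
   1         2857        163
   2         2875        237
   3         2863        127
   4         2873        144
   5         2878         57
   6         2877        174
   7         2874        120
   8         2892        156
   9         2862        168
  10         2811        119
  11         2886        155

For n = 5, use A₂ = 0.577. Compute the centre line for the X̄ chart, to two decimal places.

X̄̄ = (2857 + 2875 + 2863 + 2873 + 2878 + 2877 + 2874 + 2892 + 2862 + 2811 + 2886) / 11 = 31548.0000 / 11 = 2868.0000
CL = X̄̄ = 2868.0000

2868.00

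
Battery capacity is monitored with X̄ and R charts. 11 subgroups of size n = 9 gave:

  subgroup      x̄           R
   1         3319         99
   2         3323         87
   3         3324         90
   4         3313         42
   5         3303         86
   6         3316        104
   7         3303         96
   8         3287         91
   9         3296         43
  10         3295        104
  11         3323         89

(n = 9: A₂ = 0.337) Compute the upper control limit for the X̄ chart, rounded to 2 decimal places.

3337.80

X̄̄ = (3319 + 3323 + 3324 + 3313 + 3303 + 3316 + 3303 + 3287 + 3296 + 3295 + 3323) / 11 = 36402.0000 / 11 = 3309.2727
R̄ = (99 + 87 + 90 + 42 + 86 + 104 + 96 + 91 + 43 + 104 + 89) / 11 = 931.0000 / 11 = 84.6364
UCL = X̄̄ + A₂·R̄ = 3309.2727 + 0.337 × 84.6364 = 3337.7952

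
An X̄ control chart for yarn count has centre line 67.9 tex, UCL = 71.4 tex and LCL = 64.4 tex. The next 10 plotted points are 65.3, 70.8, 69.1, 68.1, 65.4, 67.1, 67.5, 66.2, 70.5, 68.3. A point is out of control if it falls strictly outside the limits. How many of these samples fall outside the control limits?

All 10 points lie within [64.4, 71.4].

0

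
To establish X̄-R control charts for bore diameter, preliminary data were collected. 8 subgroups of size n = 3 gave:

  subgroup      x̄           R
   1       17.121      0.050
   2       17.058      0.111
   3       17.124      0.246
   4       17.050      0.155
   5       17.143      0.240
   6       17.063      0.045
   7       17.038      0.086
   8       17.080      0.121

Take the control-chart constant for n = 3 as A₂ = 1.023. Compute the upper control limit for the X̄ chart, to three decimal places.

X̄̄ = (17.121 + 17.058 + 17.124 + 17.050 + 17.143 + 17.063 + 17.038 + 17.080) / 8 = 136.6770 / 8 = 17.0846
R̄ = (0.050 + 0.111 + 0.246 + 0.155 + 0.240 + 0.045 + 0.086 + 0.121) / 8 = 1.0540 / 8 = 0.1318
UCL = X̄̄ + A₂·R̄ = 17.0846 + 1.023 × 0.1318 = 17.2194

17.219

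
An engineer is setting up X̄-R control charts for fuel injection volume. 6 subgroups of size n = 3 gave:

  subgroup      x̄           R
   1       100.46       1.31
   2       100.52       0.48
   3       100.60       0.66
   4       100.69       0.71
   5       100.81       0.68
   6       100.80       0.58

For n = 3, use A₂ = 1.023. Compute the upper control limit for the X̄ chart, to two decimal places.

101.40

X̄̄ = (100.46 + 100.52 + 100.60 + 100.69 + 100.81 + 100.80) / 6 = 603.8800 / 6 = 100.6467
R̄ = (1.31 + 0.48 + 0.66 + 0.71 + 0.68 + 0.58) / 6 = 4.4200 / 6 = 0.7367
UCL = X̄̄ + A₂·R̄ = 100.6467 + 1.023 × 0.7367 = 101.4003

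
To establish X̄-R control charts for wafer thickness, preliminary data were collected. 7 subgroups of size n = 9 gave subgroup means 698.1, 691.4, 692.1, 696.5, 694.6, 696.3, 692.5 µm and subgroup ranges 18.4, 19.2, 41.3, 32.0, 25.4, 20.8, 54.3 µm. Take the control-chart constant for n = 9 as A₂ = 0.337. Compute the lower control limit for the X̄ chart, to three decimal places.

684.323

X̄̄ = (698.1 + 691.4 + 692.1 + 696.5 + 694.6 + 696.3 + 692.5) / 7 = 4861.5000 / 7 = 694.5000
R̄ = (18.4 + 19.2 + 41.3 + 32.0 + 25.4 + 20.8 + 54.3) / 7 = 211.4000 / 7 = 30.2000
LCL = X̄̄ − A₂·R̄ = 694.5000 − 0.337 × 30.2000 = 684.3226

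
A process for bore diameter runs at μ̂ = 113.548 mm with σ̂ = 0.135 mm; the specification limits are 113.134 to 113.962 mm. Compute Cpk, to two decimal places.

Cpu = (USL − μ̂) / (3σ̂) = (113.962 − 113.548) / (3 × 0.135) = 1.0222; Cpl = (μ̂ − LSL) / (3σ̂) = (113.548 − 113.134) / (3 × 0.135) = 1.0222; Cpk = min(Cpu, Cpl) = 1.0222

1.02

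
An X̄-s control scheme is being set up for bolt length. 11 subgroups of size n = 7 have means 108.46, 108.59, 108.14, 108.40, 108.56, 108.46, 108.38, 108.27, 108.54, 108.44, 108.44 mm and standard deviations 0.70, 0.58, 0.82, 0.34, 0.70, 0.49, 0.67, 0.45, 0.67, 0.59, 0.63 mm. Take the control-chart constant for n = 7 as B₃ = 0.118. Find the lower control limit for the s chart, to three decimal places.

0.071

s̄ = (0.70 + 0.58 + 0.82 + 0.34 + 0.70 + 0.49 + 0.67 + 0.45 + 0.67 + 0.59 + 0.63) / 11 = 0.6036
LCL_s = B₃·s̄ = 0.118 × 0.6036 = 0.0712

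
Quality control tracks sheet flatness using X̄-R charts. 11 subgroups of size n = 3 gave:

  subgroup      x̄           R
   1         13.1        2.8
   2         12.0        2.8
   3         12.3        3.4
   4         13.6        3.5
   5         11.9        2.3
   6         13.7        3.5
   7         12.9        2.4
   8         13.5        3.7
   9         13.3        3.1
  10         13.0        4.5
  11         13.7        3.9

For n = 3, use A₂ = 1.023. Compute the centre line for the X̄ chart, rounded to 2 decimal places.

X̄̄ = (13.1 + 12.0 + 12.3 + 13.6 + 11.9 + 13.7 + 12.9 + 13.5 + 13.3 + 13.0 + 13.7) / 11 = 143.0000 / 11 = 13.0000
CL = X̄̄ = 13.0000

13.00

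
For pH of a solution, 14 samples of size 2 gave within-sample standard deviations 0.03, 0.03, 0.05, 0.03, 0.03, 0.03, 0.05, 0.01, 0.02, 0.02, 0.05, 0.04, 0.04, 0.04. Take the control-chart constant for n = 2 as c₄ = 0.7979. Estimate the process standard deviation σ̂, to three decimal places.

s̄ = (0.03 + 0.03 + 0.05 + 0.03 + 0.03 + 0.03 + 0.05 + 0.01 + 0.02 + 0.02 + 0.05 + 0.04 + 0.04 + 0.04) / 14 = 0.0336
σ̂ = s̄ / c₄ = 0.0336 / 0.7979 = 0.0421

0.042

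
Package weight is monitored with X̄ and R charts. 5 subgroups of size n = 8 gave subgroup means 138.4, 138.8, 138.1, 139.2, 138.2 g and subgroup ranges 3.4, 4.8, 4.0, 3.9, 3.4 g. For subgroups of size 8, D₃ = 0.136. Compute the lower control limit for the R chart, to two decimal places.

R̄ = (3.4 + 4.8 + 4.0 + 3.9 + 3.4) / 5 = 19.5000 / 5 = 3.9000
LCL_R = D₃·R̄ = 0.136 × 3.9000 = 0.5304

0.53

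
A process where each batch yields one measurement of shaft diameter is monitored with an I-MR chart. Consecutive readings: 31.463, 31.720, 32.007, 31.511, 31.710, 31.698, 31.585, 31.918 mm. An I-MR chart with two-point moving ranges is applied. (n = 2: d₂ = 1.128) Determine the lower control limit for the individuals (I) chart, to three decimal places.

X̄ = (31.463 + 31.720 + 32.007 + 31.511 + 31.710 + 31.698 + 31.585 + 31.918) / 8 = 31.7015
Moving ranges: 0.257, 0.287, 0.496, 0.199, 0.012, 0.113, 0.333; M̄R̄ = 1.6970 / 7 = 0.2424
LCL = X̄ − 3·M̄R̄/d₂ = 31.7015 − 3 × 0.2424 / 1.128 = 31.0567

31.057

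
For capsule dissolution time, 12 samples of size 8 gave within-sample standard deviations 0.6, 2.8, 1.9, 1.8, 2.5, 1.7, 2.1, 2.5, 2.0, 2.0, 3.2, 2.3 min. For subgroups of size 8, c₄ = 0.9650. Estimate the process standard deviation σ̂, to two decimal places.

2.19

s̄ = (0.6 + 2.8 + 1.9 + 1.8 + 2.5 + 1.7 + 2.1 + 2.5 + 2.0 + 2.0 + 3.2 + 2.3) / 12 = 2.1167
σ̂ = s̄ / c₄ = 2.1167 / 0.9650 = 2.1934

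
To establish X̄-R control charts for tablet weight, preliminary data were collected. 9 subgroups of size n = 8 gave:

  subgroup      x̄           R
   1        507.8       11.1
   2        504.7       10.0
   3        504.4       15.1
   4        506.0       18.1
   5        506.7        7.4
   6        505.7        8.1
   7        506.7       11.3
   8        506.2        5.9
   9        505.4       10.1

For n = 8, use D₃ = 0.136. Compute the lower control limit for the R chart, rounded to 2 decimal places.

1.47

R̄ = (11.1 + 10.0 + 15.1 + 18.1 + 7.4 + 8.1 + 11.3 + 5.9 + 10.1) / 9 = 97.1000 / 9 = 10.7889
LCL_R = D₃·R̄ = 0.136 × 10.7889 = 1.4673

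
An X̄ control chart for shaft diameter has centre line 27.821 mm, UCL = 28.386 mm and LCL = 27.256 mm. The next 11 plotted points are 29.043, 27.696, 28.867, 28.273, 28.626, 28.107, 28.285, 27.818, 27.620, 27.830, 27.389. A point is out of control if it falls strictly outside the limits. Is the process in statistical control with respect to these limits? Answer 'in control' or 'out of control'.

out of control

Compare each point to [27.256, 28.386]: sample 1 = 29.043 > UCL; sample 3 = 28.867 > UCL; sample 5 = 28.626 > UCL.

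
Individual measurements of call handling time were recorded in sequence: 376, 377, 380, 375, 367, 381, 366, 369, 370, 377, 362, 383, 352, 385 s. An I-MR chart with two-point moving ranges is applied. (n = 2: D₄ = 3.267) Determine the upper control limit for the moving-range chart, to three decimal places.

39.455

Moving ranges: 1, 3, 5, 8, 14, 15, 3, 1, 7, 15, 21, 31, 33; M̄R̄ = 157.0000 / 13 = 12.0769
UCL_MR = D₄·M̄R̄ = 3.267 × 12.0769 = 39.4553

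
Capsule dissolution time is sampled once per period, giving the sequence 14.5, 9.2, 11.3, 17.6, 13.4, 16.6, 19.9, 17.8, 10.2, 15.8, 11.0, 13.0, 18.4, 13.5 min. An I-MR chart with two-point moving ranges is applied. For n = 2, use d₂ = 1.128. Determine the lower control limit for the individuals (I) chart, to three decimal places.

X̄ = (14.5 + 9.2 + 11.3 + 17.6 + 13.4 + 16.6 + 19.9 + 17.8 + 10.2 + 15.8 + 11.0 + 13.0 + 18.4 + 13.5) / 14 = 14.4429
Moving ranges: 5.3, 2.1, 6.3, 4.2, 3.2, 3.3, 2.1, 7.6, 5.6, 4.8, 2.0, 5.4, 4.9; M̄R̄ = 56.8000 / 13 = 4.3692
LCL = X̄ − 3·M̄R̄/d₂ = 14.4429 − 3 × 4.3692 / 1.128 = 2.8226

2.823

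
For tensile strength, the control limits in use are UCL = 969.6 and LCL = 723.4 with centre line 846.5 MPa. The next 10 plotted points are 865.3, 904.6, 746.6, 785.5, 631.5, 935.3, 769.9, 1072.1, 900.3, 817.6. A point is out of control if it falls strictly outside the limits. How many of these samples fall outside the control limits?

Compare each point to [723.4, 969.6]: sample 5 = 631.5 < LCL; sample 8 = 1072.1 > UCL.

2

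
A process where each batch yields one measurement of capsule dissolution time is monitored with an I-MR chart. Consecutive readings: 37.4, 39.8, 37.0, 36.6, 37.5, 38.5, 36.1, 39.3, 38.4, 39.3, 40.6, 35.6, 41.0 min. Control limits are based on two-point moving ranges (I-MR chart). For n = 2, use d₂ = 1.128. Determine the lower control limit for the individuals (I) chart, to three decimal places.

32.343

X̄ = (37.4 + 39.8 + 37.0 + 36.6 + 37.5 + 38.5 + 36.1 + 39.3 + 38.4 + 39.3 + 40.6 + 35.6 + 41.0) / 13 = 38.2385
Moving ranges: 2.4, 2.8, 0.4, 0.9, 1.0, 2.4, 3.2, 0.9, 0.9, 1.3, 5.0, 5.4; M̄R̄ = 26.6000 / 12 = 2.2167
LCL = X̄ − 3·M̄R̄/d₂ = 38.2385 − 3 × 2.2167 / 1.128 = 32.3431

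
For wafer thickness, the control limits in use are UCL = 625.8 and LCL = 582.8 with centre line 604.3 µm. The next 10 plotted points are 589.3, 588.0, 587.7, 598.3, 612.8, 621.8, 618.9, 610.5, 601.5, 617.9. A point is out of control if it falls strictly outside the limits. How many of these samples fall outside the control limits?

0

All 10 points lie within [582.8, 625.8].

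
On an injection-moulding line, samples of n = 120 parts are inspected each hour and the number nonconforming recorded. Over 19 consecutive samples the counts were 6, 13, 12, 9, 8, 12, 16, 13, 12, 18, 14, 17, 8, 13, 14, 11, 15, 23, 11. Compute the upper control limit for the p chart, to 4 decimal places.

0.1923

p̄ = Σdᵢ / (k·n) = 245 / (19 × 120) = 0.10746
UCL = p̄ + 3·√(p̄(1−p̄)/n) = 0.10746 + 3 × √(0.10746×0.89254/120) = 0.10746 + 3 × 0.02827 = 0.19227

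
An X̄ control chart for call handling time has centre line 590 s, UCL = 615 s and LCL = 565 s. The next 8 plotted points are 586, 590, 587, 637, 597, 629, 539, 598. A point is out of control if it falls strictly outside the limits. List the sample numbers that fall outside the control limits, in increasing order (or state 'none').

Compare each point to [565, 615]: sample 4 = 637 > UCL; sample 6 = 629 > UCL; sample 7 = 539 < LCL.

4, 6, 7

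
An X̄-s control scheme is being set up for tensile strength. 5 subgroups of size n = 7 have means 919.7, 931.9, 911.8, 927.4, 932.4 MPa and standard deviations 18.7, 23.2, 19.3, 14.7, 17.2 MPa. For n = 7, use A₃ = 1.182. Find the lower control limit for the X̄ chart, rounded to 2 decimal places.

902.63

X̄̄ = (919.7 + 931.9 + 911.8 + 927.4 + 932.4) / 5 = 924.6400
s̄ = (18.7 + 23.2 + 19.3 + 14.7 + 17.2) / 5 = 18.6200
LCL = X̄̄ − A₃·s̄ = 924.6400 − 1.182 × 18.6200 = 902.6312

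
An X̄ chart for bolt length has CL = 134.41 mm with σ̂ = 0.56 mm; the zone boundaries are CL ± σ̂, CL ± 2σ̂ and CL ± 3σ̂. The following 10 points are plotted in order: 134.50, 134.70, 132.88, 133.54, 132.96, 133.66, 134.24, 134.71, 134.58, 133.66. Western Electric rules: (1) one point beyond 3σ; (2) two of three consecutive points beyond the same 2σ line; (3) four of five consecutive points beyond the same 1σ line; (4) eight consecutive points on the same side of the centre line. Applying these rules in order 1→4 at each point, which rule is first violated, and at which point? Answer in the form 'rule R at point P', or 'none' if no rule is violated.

rule 2 at point 5

Zone of each point (C = within 1σ̂, B = 1σ̂–2σ̂, A = 2σ̂–3σ̂, * = beyond 3σ̂; sign = side of CL): 1:+C, 2:+C, 3:-A, 4:-B, 5:-A, 6:-B, 7:-C, 8:+C, 9:+C, 10:-B
Rule 2 (two of three consecutive points beyond the same 2σ limit) is satisfied at point 5.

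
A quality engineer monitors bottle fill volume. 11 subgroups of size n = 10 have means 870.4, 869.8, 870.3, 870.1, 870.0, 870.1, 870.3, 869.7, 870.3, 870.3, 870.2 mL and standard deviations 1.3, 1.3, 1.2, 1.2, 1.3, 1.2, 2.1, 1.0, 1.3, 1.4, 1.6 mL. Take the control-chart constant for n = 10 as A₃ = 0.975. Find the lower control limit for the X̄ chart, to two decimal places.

X̄̄ = (870.4 + 869.8 + 870.3 + 870.1 + 870.0 + 870.1 + 870.3 + 869.7 + 870.3 + 870.3 + 870.2) / 11 = 870.1364
s̄ = (1.3 + 1.3 + 1.2 + 1.2 + 1.3 + 1.2 + 2.1 + 1.0 + 1.3 + 1.4 + 1.6) / 11 = 1.3545
LCL = X̄̄ − A₃·s̄ = 870.1364 − 0.975 × 1.3545 = 868.8157

868.82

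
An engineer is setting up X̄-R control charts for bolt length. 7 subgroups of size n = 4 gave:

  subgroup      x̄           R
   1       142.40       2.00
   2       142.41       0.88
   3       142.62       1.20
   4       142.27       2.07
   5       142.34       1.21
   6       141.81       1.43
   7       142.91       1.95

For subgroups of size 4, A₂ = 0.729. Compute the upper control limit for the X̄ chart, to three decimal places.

X̄̄ = (142.40 + 142.41 + 142.62 + 142.27 + 142.34 + 141.81 + 142.91) / 7 = 996.7600 / 7 = 142.3943
R̄ = (2.00 + 0.88 + 1.20 + 2.07 + 1.21 + 1.43 + 1.95) / 7 = 10.7400 / 7 = 1.5343
UCL = X̄̄ + A₂·R̄ = 142.3943 + 0.729 × 1.5343 = 143.5128

143.513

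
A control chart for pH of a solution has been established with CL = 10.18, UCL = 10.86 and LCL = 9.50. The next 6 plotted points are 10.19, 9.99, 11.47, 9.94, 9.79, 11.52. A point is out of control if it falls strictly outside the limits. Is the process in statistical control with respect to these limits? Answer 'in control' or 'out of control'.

Compare each point to [9.50, 10.86]: sample 3 = 11.47 > UCL; sample 6 = 11.52 > UCL.

out of control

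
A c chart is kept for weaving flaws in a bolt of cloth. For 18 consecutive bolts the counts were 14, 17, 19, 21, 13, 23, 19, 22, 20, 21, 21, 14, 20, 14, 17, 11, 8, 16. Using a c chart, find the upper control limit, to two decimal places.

c̄ = (14 + 17 + 19 + 21 + 13 + 23 + 19 + 22 + 20 + 21 + 21 + 14 + 20 + 14 + 17 + 11 + 8 + 16) / 18 = 310 / 18 = 17.2222
UCL = c̄ + 3√c̄ = 17.2222 + 3 × √17.2222 = 17.2222 + 3 × 4.1500 = 29.6721

29.67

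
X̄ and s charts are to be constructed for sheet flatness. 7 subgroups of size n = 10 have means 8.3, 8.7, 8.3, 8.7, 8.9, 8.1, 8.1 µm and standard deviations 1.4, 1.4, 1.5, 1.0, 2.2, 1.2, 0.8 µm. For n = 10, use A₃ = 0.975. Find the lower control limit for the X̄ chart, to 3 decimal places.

X̄̄ = (8.3 + 8.7 + 8.3 + 8.7 + 8.9 + 8.1 + 8.1) / 7 = 8.4429
s̄ = (1.4 + 1.4 + 1.5 + 1.0 + 2.2 + 1.2 + 0.8) / 7 = 1.3571
LCL = X̄̄ − A₃·s̄ = 8.4429 − 0.975 × 1.3571 = 7.1196

7.120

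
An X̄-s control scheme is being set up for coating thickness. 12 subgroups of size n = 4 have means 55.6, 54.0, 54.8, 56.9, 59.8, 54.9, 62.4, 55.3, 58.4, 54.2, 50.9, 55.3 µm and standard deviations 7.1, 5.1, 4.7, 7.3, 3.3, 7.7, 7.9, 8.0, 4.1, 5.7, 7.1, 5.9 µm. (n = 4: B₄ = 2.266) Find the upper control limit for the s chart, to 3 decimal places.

s̄ = (7.1 + 5.1 + 4.7 + 7.3 + 3.3 + 7.7 + 7.9 + 8.0 + 4.1 + 5.7 + 7.1 + 5.9) / 12 = 6.1583
UCL_s = B₄·s̄ = 2.266 × 6.1583 = 13.9548

13.955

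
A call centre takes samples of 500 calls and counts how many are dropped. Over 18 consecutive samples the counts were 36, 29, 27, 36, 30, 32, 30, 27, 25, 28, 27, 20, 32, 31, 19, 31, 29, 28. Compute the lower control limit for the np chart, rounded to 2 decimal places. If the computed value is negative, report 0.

13.11

p̄ = Σdᵢ / (k·n) = 517 / (18 × 500) = 0.05744
LCL = np̄ − 3·√(np̄(1−p̄)) = 28.7222 − 3 × 5.2031 = 13.1129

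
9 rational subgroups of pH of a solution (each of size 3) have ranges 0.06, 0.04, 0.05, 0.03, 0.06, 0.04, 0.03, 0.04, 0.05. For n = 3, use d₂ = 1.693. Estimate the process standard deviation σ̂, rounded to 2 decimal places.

0.03

R̄ = (0.06 + 0.04 + 0.05 + 0.03 + 0.06 + 0.04 + 0.03 + 0.04 + 0.05) / 9 = 0.0444
σ̂ = R̄ / d₂ = 0.0444 / 1.693 = 0.0263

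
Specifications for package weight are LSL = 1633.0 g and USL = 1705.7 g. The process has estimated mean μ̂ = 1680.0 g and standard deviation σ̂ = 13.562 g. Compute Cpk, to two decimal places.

0.63

Cpu = (USL − μ̂) / (3σ̂) = (1705.7 − 1680.0) / (3 × 13.562) = 0.6317; Cpl = (μ̂ − LSL) / (3σ̂) = (1680.0 − 1633.0) / (3 × 13.562) = 1.1552; Cpk = min(Cpu, Cpl) = 0.6317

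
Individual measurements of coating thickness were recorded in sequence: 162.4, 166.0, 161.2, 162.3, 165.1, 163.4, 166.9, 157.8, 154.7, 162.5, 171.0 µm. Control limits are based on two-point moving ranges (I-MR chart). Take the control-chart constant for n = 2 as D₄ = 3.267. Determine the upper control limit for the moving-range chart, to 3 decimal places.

15.028

Moving ranges: 3.6, 4.8, 1.1, 2.8, 1.7, 3.5, 9.1, 3.1, 7.8, 8.5; M̄R̄ = 46.0000 / 10 = 4.6000
UCL_MR = D₄·M̄R̄ = 3.267 × 4.6000 = 15.0282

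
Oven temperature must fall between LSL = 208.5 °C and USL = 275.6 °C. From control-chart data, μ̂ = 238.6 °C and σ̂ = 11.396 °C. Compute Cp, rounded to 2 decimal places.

Cp = (USL − LSL) / (6σ̂) = (275.6 − 208.5) / (6 × 11.396) = 67.1000 / 68.3760 = 0.9813

0.98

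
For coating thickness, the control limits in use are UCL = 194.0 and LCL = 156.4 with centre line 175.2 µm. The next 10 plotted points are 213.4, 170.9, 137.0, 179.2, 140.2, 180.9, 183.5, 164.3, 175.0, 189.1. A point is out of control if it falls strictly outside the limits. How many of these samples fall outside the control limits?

Compare each point to [156.4, 194.0]: sample 1 = 213.4 > UCL; sample 3 = 137.0 < LCL; sample 5 = 140.2 < LCL.

3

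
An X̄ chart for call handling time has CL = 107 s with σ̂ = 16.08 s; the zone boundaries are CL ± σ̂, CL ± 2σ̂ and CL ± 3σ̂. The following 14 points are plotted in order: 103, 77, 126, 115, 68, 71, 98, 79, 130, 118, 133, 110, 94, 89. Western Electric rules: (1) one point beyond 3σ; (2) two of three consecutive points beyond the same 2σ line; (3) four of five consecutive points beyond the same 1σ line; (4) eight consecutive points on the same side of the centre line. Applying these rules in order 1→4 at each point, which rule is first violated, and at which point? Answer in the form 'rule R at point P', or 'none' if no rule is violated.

rule 2 at point 6

Zone of each point (C = within 1σ̂, B = 1σ̂–2σ̂, A = 2σ̂–3σ̂, * = beyond 3σ̂; sign = side of CL): 1:-C, 2:-B, 3:+B, 4:+C, 5:-A, 6:-A, 7:-C, 8:-B, 9:+B, 10:+C, 11:+B, 12:+C, 13:-C, 14:-B
Rule 2 (two of three consecutive points beyond the same 2σ limit) is satisfied at point 6.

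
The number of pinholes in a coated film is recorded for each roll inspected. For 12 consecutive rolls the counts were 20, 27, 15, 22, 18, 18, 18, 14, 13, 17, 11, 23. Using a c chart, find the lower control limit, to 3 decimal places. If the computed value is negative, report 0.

5.272

c̄ = (20 + 27 + 15 + 22 + 18 + 18 + 18 + 14 + 13 + 17 + 11 + 23) / 12 = 216 / 12 = 18.0000
LCL = c̄ − 3√c̄ = 18.0000 − 3 × 4.2426 = 5.2721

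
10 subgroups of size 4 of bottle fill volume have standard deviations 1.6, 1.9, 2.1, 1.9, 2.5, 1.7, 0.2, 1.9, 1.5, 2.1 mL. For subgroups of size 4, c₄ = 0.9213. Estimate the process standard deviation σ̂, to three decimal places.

1.889

s̄ = (1.6 + 1.9 + 2.1 + 1.9 + 2.5 + 1.7 + 0.2 + 1.9 + 1.5 + 2.1) / 10 = 1.7400
σ̂ = s̄ / c₄ = 1.7400 / 0.9213 = 1.8886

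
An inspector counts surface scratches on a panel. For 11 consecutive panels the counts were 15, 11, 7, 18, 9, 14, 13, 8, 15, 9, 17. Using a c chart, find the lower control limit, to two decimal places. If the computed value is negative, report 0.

c̄ = (15 + 11 + 7 + 18 + 9 + 14 + 13 + 8 + 15 + 9 + 17) / 11 = 136 / 11 = 12.3636
LCL = c̄ − 3√c̄ = 12.3636 − 3 × 3.5162 = 1.8150

1.82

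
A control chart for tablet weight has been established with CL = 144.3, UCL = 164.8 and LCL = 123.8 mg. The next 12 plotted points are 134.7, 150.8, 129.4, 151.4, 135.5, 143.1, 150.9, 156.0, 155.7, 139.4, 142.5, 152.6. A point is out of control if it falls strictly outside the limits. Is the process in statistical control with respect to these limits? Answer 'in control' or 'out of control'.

in control

All 12 points lie within [123.8, 164.8].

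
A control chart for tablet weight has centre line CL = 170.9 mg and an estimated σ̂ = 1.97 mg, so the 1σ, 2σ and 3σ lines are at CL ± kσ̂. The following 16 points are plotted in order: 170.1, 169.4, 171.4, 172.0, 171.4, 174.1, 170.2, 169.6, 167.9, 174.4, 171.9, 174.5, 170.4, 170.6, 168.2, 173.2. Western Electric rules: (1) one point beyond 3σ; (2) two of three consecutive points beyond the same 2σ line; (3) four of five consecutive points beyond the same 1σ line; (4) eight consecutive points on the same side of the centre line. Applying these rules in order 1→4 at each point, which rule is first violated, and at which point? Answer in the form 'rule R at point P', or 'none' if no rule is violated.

Zone of each point (C = within 1σ̂, B = 1σ̂–2σ̂, A = 2σ̂–3σ̂, * = beyond 3σ̂; sign = side of CL): 1:-C, 2:-C, 3:+C, 4:+C, 5:+C, 6:+B, 7:-C, 8:-C, 9:-B, 10:+B, 11:+C, 12:+B, 13:-C, 14:-C, 15:-B, 16:+B
No rule fires across all 16 points.

none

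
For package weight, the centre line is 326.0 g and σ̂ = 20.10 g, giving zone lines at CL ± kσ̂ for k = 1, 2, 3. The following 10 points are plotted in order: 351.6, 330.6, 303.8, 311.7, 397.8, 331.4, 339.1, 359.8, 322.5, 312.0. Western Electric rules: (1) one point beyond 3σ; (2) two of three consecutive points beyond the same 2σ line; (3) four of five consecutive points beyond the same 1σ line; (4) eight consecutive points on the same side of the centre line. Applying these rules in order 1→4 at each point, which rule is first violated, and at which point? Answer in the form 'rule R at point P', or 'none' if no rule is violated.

rule 1 at point 5

Zone of each point (C = within 1σ̂, B = 1σ̂–2σ̂, A = 2σ̂–3σ̂, * = beyond 3σ̂; sign = side of CL): 1:+B, 2:+C, 3:-B, 4:-C, 5:+*, 6:+C, 7:+C, 8:+B, 9:-C, 10:-C
Rule 1 (one point beyond the 3σ limits) is satisfied at point 5.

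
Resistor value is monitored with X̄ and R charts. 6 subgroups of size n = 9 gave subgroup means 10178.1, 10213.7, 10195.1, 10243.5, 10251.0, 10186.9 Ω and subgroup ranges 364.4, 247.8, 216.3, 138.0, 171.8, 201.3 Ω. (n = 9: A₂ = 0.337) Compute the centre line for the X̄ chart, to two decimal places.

10211.38

X̄̄ = (10178.1 + 10213.7 + 10195.1 + 10243.5 + 10251.0 + 10186.9) / 6 = 61268.3000 / 6 = 10211.3833
CL = X̄̄ = 10211.3833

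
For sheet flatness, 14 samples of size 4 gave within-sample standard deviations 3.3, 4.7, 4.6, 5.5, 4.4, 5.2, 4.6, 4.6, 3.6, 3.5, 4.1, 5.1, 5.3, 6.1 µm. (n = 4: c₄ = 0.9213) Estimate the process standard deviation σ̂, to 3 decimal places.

s̄ = (3.3 + 4.7 + 4.6 + 5.5 + 4.4 + 5.2 + 4.6 + 4.6 + 3.6 + 3.5 + 4.1 + 5.1 + 5.3 + 6.1) / 14 = 4.6143
σ̂ = s̄ / c₄ = 4.6143 / 0.9213 = 5.0085

5.008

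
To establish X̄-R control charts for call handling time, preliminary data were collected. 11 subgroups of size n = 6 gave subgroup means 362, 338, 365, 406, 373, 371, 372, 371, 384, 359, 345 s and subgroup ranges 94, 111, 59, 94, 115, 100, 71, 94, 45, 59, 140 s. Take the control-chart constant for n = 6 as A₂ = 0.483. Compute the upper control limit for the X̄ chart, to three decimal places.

X̄̄ = (362 + 338 + 365 + 406 + 373 + 371 + 372 + 371 + 384 + 359 + 345) / 11 = 4046.0000 / 11 = 367.8182
R̄ = (94 + 111 + 59 + 94 + 115 + 100 + 71 + 94 + 45 + 59 + 140) / 11 = 982.0000 / 11 = 89.2727
UCL = X̄̄ + A₂·R̄ = 367.8182 + 0.483 × 89.2727 = 410.9369

410.937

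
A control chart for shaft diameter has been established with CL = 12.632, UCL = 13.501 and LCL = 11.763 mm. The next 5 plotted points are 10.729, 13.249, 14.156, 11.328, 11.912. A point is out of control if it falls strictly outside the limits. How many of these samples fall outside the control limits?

3

Compare each point to [11.763, 13.501]: sample 1 = 10.729 < LCL; sample 3 = 14.156 > UCL; sample 4 = 11.328 < LCL.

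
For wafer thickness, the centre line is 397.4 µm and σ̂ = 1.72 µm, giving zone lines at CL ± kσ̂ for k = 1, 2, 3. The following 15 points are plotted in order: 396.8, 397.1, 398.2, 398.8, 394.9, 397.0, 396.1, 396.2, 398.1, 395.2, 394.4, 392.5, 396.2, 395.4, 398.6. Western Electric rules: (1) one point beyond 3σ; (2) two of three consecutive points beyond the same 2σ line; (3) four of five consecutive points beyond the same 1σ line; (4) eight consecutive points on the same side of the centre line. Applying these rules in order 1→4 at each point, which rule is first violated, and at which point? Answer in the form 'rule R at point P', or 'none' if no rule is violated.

rule 3 at point 14

Zone of each point (C = within 1σ̂, B = 1σ̂–2σ̂, A = 2σ̂–3σ̂, * = beyond 3σ̂; sign = side of CL): 1:-C, 2:-C, 3:+C, 4:+C, 5:-B, 6:-C, 7:-C, 8:-C, 9:+C, 10:-B, 11:-B, 12:-A, 13:-C, 14:-B, 15:+C
Rule 3 (four of five consecutive points beyond the same 1σ limit) is satisfied at point 14.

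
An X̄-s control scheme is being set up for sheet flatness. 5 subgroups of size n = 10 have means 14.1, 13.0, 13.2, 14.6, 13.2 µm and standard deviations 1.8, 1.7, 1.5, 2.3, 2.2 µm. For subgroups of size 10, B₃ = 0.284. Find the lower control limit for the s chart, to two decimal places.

0.54

s̄ = (1.8 + 1.7 + 1.5 + 2.3 + 2.2) / 5 = 1.9000
LCL_s = B₃·s̄ = 0.284 × 1.9000 = 0.5396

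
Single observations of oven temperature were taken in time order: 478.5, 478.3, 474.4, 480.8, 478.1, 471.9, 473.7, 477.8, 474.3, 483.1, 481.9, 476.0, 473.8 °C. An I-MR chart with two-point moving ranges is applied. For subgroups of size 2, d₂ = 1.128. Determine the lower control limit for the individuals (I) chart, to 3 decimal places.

X̄ = (478.5 + 478.3 + 474.4 + 480.8 + 478.1 + 471.9 + 473.7 + 477.8 + 474.3 + 483.1 + 481.9 + 476.0 + 473.8) / 13 = 477.1231
Moving ranges: 0.2, 3.9, 6.4, 2.7, 6.2, 1.8, 4.1, 3.5, 8.8, 1.2, 5.9, 2.2; M̄R̄ = 46.9000 / 12 = 3.9083
LCL = X̄ − 3·M̄R̄/d₂ = 477.1231 − 3 × 3.9083 / 1.128 = 466.7286

466.729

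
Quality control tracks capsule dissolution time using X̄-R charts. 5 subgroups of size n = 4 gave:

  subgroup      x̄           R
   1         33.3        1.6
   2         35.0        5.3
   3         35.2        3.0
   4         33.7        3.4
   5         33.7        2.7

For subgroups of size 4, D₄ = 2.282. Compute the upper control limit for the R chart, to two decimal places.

7.30

R̄ = (1.6 + 5.3 + 3.0 + 3.4 + 2.7) / 5 = 16.0000 / 5 = 3.2000
UCL_R = D₄·R̄ = 2.282 × 3.2000 = 7.3024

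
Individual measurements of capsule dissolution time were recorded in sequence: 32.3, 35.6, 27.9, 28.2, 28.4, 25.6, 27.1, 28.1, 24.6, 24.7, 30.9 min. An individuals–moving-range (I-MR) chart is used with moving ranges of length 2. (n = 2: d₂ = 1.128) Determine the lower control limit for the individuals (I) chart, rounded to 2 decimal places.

X̄ = (32.3 + 35.6 + 27.9 + 28.2 + 28.4 + 25.6 + 27.1 + 28.1 + 24.6 + 24.7 + 30.9) / 11 = 28.4909
Moving ranges: 3.3, 7.7, 0.3, 0.2, 2.8, 1.5, 1.0, 3.5, 0.1, 6.2; M̄R̄ = 26.6000 / 10 = 2.6600
LCL = X̄ − 3·M̄R̄/d₂ = 28.4909 − 3 × 2.6600 / 1.128 = 21.4164

21.42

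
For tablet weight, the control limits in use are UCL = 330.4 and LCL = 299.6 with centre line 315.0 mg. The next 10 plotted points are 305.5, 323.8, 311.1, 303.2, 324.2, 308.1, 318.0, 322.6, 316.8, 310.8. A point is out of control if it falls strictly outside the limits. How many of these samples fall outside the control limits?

0

All 10 points lie within [299.6, 330.4].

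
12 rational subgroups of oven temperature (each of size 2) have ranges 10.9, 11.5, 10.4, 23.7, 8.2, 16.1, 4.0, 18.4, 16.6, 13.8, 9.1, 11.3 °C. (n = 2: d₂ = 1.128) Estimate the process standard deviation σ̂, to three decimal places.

11.377

R̄ = (10.9 + 11.5 + 10.4 + 23.7 + 8.2 + 16.1 + 4.0 + 18.4 + 16.6 + 13.8 + 9.1 + 11.3) / 12 = 12.8333
σ̂ = R̄ / d₂ = 12.8333 / 1.128 = 11.3771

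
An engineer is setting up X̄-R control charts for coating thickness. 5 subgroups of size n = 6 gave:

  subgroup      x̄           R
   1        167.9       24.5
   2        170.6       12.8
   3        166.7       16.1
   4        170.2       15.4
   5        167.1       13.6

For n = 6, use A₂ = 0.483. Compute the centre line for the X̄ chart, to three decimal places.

X̄̄ = (167.9 + 170.6 + 166.7 + 170.2 + 167.1) / 5 = 842.5000 / 5 = 168.5000
CL = X̄̄ = 168.5000

168.500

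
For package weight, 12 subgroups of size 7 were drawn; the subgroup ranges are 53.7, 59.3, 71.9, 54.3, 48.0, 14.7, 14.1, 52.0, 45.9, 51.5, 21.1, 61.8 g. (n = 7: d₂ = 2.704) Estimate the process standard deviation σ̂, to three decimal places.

R̄ = (53.7 + 59.3 + 71.9 + 54.3 + 48.0 + 14.7 + 14.1 + 52.0 + 45.9 + 51.5 + 21.1 + 61.8) / 12 = 45.6917
σ̂ = R̄ / d₂ = 45.6917 / 2.704 = 16.8978

16.898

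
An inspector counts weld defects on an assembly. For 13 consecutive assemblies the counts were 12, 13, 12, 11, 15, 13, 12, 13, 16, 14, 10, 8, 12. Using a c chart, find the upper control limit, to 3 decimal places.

22.942

c̄ = (12 + 13 + 12 + 11 + 15 + 13 + 12 + 13 + 16 + 14 + 10 + 8 + 12) / 13 = 161 / 13 = 12.3846
UCL = c̄ + 3√c̄ = 12.3846 + 3 × √12.3846 = 12.3846 + 3 × 3.5192 = 22.9422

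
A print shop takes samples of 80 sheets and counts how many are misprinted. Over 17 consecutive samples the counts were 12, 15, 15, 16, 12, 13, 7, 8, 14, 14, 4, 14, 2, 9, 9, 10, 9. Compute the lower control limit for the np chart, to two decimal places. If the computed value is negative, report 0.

p̄ = Σdᵢ / (k·n) = 183 / (17 × 80) = 0.13456
LCL = np̄ − 3·√(np̄(1−p̄)) = 10.7647 − 3 × 3.0522 = 1.6080

1.61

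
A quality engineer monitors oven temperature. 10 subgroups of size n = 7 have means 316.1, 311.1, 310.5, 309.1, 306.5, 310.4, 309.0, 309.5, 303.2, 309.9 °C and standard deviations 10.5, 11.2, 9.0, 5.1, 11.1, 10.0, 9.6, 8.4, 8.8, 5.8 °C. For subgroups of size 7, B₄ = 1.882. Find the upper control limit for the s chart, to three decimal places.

16.844

s̄ = (10.5 + 11.2 + 9.0 + 5.1 + 11.1 + 10.0 + 9.6 + 8.4 + 8.8 + 5.8) / 10 = 8.9500
UCL_s = B₄·s̄ = 1.882 × 8.9500 = 16.8439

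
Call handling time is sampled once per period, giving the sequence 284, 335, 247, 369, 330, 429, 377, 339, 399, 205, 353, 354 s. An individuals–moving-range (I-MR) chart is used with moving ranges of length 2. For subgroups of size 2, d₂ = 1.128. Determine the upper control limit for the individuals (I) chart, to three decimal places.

X̄ = (284 + 335 + 247 + 369 + 330 + 429 + 377 + 339 + 399 + 205 + 353 + 354) / 12 = 335.0833
Moving ranges: 51, 88, 122, 39, 99, 52, 38, 60, 194, 148, 1; M̄R̄ = 892.0000 / 11 = 81.0909
UCL = X̄ + 3·M̄R̄/d₂ = 335.0833 + 3 × 81.0909 / 1.128 = 550.7506

550.751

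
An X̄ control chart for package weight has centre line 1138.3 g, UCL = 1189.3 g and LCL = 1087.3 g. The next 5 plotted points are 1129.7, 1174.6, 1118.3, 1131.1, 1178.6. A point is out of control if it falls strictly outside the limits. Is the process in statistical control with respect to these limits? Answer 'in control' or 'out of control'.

in control

All 5 points lie within [1087.3, 1189.3].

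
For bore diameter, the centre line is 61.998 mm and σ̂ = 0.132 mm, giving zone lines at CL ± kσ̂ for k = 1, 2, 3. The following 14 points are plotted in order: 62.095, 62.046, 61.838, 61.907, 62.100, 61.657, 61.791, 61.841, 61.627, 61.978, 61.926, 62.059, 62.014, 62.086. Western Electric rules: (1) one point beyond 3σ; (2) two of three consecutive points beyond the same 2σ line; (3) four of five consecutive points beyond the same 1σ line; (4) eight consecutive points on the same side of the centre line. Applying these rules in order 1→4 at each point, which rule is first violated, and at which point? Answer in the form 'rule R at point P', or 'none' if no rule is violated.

rule 3 at point 9

Zone of each point (C = within 1σ̂, B = 1σ̂–2σ̂, A = 2σ̂–3σ̂, * = beyond 3σ̂; sign = side of CL): 1:+C, 2:+C, 3:-B, 4:-C, 5:+C, 6:-A, 7:-B, 8:-B, 9:-A, 10:-C, 11:-C, 12:+C, 13:+C, 14:+C
Rule 3 (four of five consecutive points beyond the same 1σ limit) is satisfied at point 9.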